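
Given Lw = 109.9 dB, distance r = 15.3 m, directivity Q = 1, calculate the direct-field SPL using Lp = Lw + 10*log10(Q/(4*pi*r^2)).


4*pi*r^2 = 4*pi*15.3^2 = 2941.66 m^2
Q / (4*pi*r^2) = 1 / 2941.66 = 0.000339944
Lp = 109.9 + 10*log10(0.000339944) = 75.214 dB


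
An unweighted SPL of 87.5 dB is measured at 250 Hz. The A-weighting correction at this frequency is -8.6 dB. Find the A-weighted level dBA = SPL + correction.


A-weighting table: 250 Hz -> -8.6 dB correction
SPL_A = SPL + correction = 87.5 + (-8.6) = 78.9 dBA


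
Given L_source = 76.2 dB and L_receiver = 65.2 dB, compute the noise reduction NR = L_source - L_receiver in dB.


NR = L_source - L_receiver (difference between source and receiving room levels)
NR = 76.2 - 65.2 = 11 dB


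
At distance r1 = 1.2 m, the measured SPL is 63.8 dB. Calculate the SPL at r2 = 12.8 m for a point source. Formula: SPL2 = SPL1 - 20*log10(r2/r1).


r2/r1 = 12.8/1.2 = 10.6667
Correction = 20*log10(10.6667) = 20.5606 dB
SPL2 = 63.8 - 20.5606 = 43.239 dB


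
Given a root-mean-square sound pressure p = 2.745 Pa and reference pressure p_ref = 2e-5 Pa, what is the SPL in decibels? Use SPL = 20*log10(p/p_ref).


p / p_ref = 2.745 / 2e-5 = 137250
SPL = 20 * log10(137250) = 102.75 dB


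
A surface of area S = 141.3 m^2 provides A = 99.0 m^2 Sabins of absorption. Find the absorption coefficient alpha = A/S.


Absorption coefficient = absorbed power / incident power
alpha = A / S = 99.0 / 141.3 = 0.70064


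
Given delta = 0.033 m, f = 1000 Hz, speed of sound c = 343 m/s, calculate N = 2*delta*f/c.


N = 2*delta*f/c = 2*delta/lambda, where lambda = c/f
lambda = 343 / 1000 = 0.343 m
N = 2 * 0.033 / 0.343 = 0.19242


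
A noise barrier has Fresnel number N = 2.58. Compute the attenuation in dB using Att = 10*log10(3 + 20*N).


3 + 20*N = 3 + 20*2.58 = 54.6
Att = 10*log10(54.6) = 17.372 dB


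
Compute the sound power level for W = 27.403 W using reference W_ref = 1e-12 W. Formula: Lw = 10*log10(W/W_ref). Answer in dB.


W / W_ref = 27.403 / 1e-12 = 2.7403e+13
Lw = 10 * log10(2.7403e+13) = 134.38 dB


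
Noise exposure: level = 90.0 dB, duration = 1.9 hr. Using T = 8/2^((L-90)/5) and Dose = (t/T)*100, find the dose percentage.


T_allowed = 8 / 2^((90.0 - 90)/5) = 8 hr
Dose = 1.9 / 8 * 100 = 23.75 %


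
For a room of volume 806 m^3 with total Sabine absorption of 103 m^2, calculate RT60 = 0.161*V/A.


RT60 = 0.161 * 806 / 103 = 1.2599 s


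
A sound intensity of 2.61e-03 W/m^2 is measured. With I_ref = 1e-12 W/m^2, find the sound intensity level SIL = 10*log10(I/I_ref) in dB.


I / I_ref = 2.61e-03 / 1e-12 = 2.61e+09
SIL = 10 * log10(2.61e+09) = 94.166 dB


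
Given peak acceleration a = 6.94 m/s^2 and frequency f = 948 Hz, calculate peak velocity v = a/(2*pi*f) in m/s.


omega = 2*pi*f = 2*pi*948 = 5956.46 rad/s
v = a / omega = 6.94 / 5956.46 = 0.0011651 m/s


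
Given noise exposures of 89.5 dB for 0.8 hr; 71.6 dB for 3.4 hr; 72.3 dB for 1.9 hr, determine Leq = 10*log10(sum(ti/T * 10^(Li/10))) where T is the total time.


T_total = 0.8 + 3.4 + 1.9 = 6.1 hr
(0.8/6.1) * 10^(89.5/10) = 1.16885e+08
(3.4/6.1) * 10^(71.6/10) = 8.05655e+06
(1.9/6.1) * 10^(72.3/10) = 5.28961e+06
Sum = 1.16885e+08 + 8.05655e+06 + 5.28961e+06 = 1.30231e+08
Leq = 10*log10(1.30231e+08) = 81.147 dB


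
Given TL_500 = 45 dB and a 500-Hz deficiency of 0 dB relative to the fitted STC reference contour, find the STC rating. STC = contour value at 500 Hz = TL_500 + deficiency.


By ASTM E413, STC = value of the fitted reference contour at 500 Hz.
Contour value at 500 Hz = TL_500 + deficiency = 45 + 0 = 45
STC = 45


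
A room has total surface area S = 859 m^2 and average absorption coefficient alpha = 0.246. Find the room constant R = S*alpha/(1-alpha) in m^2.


R = 859 * 0.246 / (1 - 0.246) = 280.26 m^2


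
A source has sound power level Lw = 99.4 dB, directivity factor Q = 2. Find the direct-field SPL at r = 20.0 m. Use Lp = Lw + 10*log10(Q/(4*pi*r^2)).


4*pi*r^2 = 4*pi*20.0^2 = 5026.55 m^2
Q / (4*pi*r^2) = 2 / 5026.55 = 0.000397887
Lp = 99.4 + 10*log10(0.000397887) = 65.398 dB


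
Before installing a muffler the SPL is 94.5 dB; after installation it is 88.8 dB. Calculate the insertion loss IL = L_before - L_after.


Insertion loss = SPL without muffler - SPL with muffler
IL = 94.5 - 88.8 = 5.7 dB


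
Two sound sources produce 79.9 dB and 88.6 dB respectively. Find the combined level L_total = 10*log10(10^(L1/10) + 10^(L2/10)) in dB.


10^(79.9/10) = 9.77237e+07
10^(88.6/10) = 7.24436e+08
Sum = 9.77237e+07 + 7.24436e+08 = 8.2216e+08
L_total = 10*log10(8.2216e+08) = 89.15 dB


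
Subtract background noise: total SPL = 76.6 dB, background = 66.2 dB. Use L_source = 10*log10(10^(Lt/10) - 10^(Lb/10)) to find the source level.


10^(76.6/10) = 4.57088e+07
10^(66.2/10) = 4.16869e+06
Difference = 4.57088e+07 - 4.16869e+06 = 4.15401e+07
L_source = 10*log10(4.15401e+07) = 76.185 dB


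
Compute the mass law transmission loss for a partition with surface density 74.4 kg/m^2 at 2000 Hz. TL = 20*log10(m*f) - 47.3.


m * f = 74.4 * 2000 = 148800
20*log10(148800) = 103.452 dB
TL = 103.452 - 47.3 = 56.152 dB


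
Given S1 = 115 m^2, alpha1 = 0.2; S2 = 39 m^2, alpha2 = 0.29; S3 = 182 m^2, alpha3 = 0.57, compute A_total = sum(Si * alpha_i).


115 * 0.2 = 23
39 * 0.29 = 11.31
182 * 0.57 = 103.74
A_total = 23 + 11.31 + 103.74 = 138.05 m^2


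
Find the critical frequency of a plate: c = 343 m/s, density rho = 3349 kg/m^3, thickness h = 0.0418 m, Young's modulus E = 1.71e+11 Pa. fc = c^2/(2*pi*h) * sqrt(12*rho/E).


12*rho/E = 12*3349/1.71e+11 = 2.35018e-07
sqrt(12*rho/E) = sqrt(2.35018e-07) = 0.000484787
c^2/(2*pi*h) = 343^2/(2*pi*0.0418) = 447953
fc = 447953 * 0.000484787 = 217.16 Hz


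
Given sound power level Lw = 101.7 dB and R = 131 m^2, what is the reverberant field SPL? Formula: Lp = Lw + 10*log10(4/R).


4/R = 4/131 = 0.0305344
Lp = 101.7 + 10*log10(0.0305344) = 86.548 dB


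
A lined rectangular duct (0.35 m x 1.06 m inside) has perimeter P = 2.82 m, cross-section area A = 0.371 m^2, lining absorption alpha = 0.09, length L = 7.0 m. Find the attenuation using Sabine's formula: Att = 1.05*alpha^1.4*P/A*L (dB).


alpha^1.4 = 0.09^1.4 = 0.034351
Attenuation rate = 1.05 * alpha^1.4 * P / A
= 1.05 * 0.034351 * 2.82 / 0.371 = 0.27416 dB/m
Total Att = 0.27416 * 7.0 = 1.9191 dB


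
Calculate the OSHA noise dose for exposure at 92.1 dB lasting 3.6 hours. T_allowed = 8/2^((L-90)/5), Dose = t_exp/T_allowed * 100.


T_allowed = 8 / 2^((92.1 - 90)/5) = 5.9794 hr
Dose = 3.6 / 5.9794 * 100 = 60.207 %


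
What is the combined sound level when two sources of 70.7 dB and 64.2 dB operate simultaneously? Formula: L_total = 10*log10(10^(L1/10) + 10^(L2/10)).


10^(70.7/10) = 1.1749e+07
10^(64.2/10) = 2.63027e+06
Sum = 1.1749e+07 + 2.63027e+06 = 1.43793e+07
L_total = 10*log10(1.43793e+07) = 71.577 dB


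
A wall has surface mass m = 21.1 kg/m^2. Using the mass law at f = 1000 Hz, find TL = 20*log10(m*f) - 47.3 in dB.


m * f = 21.1 * 1000 = 21100
20*log10(21100) = 86.4856 dB
TL = 86.4856 - 47.3 = 39.186 dB


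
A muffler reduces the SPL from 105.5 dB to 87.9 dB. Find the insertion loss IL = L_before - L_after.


Insertion loss = SPL without muffler - SPL with muffler
IL = 105.5 - 87.9 = 17.6 dB


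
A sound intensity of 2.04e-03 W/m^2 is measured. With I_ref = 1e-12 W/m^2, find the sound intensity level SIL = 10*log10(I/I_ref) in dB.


I / I_ref = 2.04e-03 / 1e-12 = 2.04e+09
SIL = 10 * log10(2.04e+09) = 93.096 dB


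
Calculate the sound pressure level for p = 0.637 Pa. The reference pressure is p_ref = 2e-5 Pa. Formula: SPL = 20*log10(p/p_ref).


p / p_ref = 0.637 / 2e-5 = 31850
SPL = 20 * log10(31850) = 90.062 dB


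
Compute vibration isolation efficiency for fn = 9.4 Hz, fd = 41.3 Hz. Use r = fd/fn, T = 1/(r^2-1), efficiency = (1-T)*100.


r = 41.3 / 9.4 = 4.39362
r^2 - 1 = 4.39362^2 - 1 = 18.3039
T = 1/18.3039 = 0.0546332
Efficiency = (1 - 0.0546332)*100 = 94.537 %


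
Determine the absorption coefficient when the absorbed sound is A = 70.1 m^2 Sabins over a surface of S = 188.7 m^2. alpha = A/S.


Absorption coefficient = absorbed power / incident power
alpha = A / S = 70.1 / 188.7 = 0.37149


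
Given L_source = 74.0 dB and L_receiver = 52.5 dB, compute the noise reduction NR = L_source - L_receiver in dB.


NR = L_source - L_receiver (difference between source and receiving room levels)
NR = 74.0 - 52.5 = 21.5 dB


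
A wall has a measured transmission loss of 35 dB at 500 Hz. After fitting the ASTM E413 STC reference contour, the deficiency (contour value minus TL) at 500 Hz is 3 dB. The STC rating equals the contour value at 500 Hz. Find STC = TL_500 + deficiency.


By ASTM E413, STC = value of the fitted reference contour at 500 Hz.
Contour value at 500 Hz = TL_500 + deficiency = 35 + 3 = 38
STC = 38


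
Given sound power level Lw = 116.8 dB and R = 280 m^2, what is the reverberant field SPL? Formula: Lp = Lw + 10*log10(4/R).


4/R = 4/280 = 0.0142857
Lp = 116.8 + 10*log10(0.0142857) = 98.349 dB


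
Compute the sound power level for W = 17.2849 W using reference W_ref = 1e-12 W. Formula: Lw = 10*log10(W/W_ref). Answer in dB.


W / W_ref = 17.2849 / 1e-12 = 1.72849e+13
Lw = 10 * log10(1.72849e+13) = 132.38 dB


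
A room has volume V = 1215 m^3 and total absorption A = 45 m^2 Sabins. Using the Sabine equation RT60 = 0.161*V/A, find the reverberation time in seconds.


RT60 = 0.161 * 1215 / 45 = 4.347 s


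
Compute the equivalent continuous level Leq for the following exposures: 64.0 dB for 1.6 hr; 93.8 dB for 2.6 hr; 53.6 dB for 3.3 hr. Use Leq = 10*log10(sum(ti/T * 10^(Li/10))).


T_total = 1.6 + 2.6 + 3.3 = 7.5 hr
(1.6/7.5) * 10^(64.0/10) = 535869
(2.6/7.5) * 10^(93.8/10) = 8.31595e+08
(3.3/7.5) * 10^(53.6/10) = 100798
Sum = 535869 + 8.31595e+08 + 100798 = 8.32232e+08
Leq = 10*log10(8.32232e+08) = 89.202 dB


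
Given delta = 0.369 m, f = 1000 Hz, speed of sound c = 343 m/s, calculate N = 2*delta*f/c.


N = 2*delta*f/c = 2*delta/lambda, where lambda = c/f
lambda = 343 / 1000 = 0.343 m
N = 2 * 0.369 / 0.343 = 2.1516


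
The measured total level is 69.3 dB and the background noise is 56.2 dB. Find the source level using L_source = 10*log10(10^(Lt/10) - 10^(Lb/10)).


10^(69.3/10) = 8.51138e+06
10^(56.2/10) = 416869
Difference = 8.51138e+06 - 416869 = 8.09451e+06
L_source = 10*log10(8.09451e+06) = 69.082 dB


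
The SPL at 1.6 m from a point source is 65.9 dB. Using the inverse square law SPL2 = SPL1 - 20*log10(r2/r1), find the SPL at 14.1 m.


r2/r1 = 14.1/1.6 = 8.8125
Correction = 20*log10(8.8125) = 18.902 dB
SPL2 = 65.9 - 18.902 = 46.998 dB


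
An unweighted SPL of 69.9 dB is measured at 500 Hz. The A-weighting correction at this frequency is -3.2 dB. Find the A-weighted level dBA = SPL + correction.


A-weighting table: 500 Hz -> -3.2 dB correction
SPL_A = SPL + correction = 69.9 + (-3.2) = 66.7 dBA


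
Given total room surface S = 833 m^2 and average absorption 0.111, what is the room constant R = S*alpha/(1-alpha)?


R = 833 * 0.111 / (1 - 0.111) = 104.01 m^2


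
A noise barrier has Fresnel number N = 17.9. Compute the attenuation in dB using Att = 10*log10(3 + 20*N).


3 + 20*N = 3 + 20*17.9 = 361
Att = 10*log10(361) = 25.575 dB


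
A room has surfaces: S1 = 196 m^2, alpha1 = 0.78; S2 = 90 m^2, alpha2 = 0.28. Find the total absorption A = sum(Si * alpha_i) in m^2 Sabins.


196 * 0.78 = 152.88
90 * 0.28 = 25.2
A_total = 152.88 + 25.2 = 178.08 m^2


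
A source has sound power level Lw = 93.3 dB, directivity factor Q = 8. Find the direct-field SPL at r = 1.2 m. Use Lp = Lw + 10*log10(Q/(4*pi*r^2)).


4*pi*r^2 = 4*pi*1.2^2 = 18.0956 m^2
Q / (4*pi*r^2) = 8 / 18.0956 = 0.442096
Lp = 93.3 + 10*log10(0.442096) = 89.755 dB


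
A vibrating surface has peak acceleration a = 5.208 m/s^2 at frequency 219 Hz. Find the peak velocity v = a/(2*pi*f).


omega = 2*pi*f = 2*pi*219 = 1376.02 rad/s
v = a / omega = 5.208 / 1376.02 = 0.0037848 m/s


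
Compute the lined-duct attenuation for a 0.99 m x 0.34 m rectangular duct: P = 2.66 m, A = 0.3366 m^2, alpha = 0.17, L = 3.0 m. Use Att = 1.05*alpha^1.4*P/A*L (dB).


alpha^1.4 = 0.17^1.4 = 0.0836813
Attenuation rate = 1.05 * alpha^1.4 * P / A
= 1.05 * 0.0836813 * 2.66 / 0.3366 = 0.694361 dB/m
Total Att = 0.694361 * 3.0 = 2.0831 dB


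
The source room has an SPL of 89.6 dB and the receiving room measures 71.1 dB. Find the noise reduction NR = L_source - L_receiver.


NR = L_source - L_receiver (difference between source and receiving room levels)
NR = 89.6 - 71.1 = 18.5 dB


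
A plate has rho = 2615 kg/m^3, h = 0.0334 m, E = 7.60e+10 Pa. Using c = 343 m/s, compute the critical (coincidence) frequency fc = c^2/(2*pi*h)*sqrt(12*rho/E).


12*rho/E = 12*2615/7.60e+10 = 4.12895e-07
sqrt(12*rho/E) = sqrt(4.12895e-07) = 0.000642569
c^2/(2*pi*h) = 343^2/(2*pi*0.0334) = 560611
fc = 560611 * 0.000642569 = 360.23 Hz


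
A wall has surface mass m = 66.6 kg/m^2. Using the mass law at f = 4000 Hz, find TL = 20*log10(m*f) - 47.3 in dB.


m * f = 66.6 * 4000 = 266400
20*log10(266400) = 108.511 dB
TL = 108.511 - 47.3 = 61.211 dB


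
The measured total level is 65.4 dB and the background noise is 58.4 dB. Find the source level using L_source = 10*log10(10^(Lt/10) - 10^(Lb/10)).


10^(65.4/10) = 3.46737e+06
10^(58.4/10) = 691831
Difference = 3.46737e+06 - 691831 = 2.77554e+06
L_source = 10*log10(2.77554e+06) = 64.433 dB


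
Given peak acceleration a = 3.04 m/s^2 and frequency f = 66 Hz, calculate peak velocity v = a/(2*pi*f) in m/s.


omega = 2*pi*f = 2*pi*66 = 414.69 rad/s
v = a / omega = 3.04 / 414.69 = 0.0073308 m/s


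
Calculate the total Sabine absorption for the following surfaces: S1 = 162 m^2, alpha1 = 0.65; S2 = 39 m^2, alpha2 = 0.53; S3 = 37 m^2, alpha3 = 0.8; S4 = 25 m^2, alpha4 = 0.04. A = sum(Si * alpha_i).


162 * 0.65 = 105.3
39 * 0.53 = 20.67
37 * 0.8 = 29.6
25 * 0.04 = 1
A_total = 105.3 + 20.67 + 29.6 + 1 = 156.57 m^2


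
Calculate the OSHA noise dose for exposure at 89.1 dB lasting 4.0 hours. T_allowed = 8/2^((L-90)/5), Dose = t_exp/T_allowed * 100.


T_allowed = 8 / 2^((89.1 - 90)/5) = 9.06307 hr
Dose = 4.0 / 9.06307 * 100 = 44.135 %


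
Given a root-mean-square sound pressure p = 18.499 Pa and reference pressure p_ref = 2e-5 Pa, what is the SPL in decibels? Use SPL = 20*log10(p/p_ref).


p / p_ref = 18.499 / 2e-5 = 924950
SPL = 20 * log10(924950) = 119.32 dB


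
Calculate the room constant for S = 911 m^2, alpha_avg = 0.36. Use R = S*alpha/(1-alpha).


R = 911 * 0.36 / (1 - 0.36) = 512.44 m^2


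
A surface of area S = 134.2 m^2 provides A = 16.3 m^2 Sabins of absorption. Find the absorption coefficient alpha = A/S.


Absorption coefficient = absorbed power / incident power
alpha = A / S = 16.3 / 134.2 = 0.12146


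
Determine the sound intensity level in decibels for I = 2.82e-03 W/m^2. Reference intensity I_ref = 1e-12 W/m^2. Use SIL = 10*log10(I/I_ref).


I / I_ref = 2.82e-03 / 1e-12 = 2.82e+09
SIL = 10 * log10(2.82e+09) = 94.502 dB


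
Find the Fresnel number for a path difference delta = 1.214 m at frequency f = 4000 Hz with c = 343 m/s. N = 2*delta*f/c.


N = 2*delta*f/c = 2*delta/lambda, where lambda = c/f
lambda = 343 / 4000 = 0.08575 m
N = 2 * 1.214 / 0.08575 = 28.315


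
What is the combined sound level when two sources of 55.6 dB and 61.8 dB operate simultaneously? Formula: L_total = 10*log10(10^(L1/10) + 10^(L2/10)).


10^(55.6/10) = 363078
10^(61.8/10) = 1.51356e+06
Sum = 363078 + 1.51356e+06 = 1.87664e+06
L_total = 10*log10(1.87664e+06) = 62.734 dB


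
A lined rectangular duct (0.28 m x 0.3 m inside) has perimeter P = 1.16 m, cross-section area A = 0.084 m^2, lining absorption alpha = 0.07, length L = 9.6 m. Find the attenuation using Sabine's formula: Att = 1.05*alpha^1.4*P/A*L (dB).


alpha^1.4 = 0.07^1.4 = 0.0241622
Attenuation rate = 1.05 * alpha^1.4 * P / A
= 1.05 * 0.0241622 * 1.16 / 0.084 = 0.350352 dB/m
Total Att = 0.350352 * 9.6 = 3.3634 dB


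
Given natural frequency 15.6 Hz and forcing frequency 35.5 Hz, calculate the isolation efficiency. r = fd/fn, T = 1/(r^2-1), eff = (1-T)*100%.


r = 35.5 / 15.6 = 2.27564
r^2 - 1 = 2.27564^2 - 1 = 4.17854
T = 1/4.17854 = 0.239318
Efficiency = (1 - 0.239318)*100 = 76.068 %


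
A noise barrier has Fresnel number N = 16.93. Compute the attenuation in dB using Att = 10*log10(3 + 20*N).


3 + 20*N = 3 + 20*16.93 = 341.6
Att = 10*log10(341.6) = 25.335 dB


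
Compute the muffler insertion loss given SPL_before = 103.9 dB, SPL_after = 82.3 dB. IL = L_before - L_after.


Insertion loss = SPL without muffler - SPL with muffler
IL = 103.9 - 82.3 = 21.6 dB


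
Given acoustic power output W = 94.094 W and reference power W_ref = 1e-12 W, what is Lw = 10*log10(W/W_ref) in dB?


W / W_ref = 94.094 / 1e-12 = 9.4094e+13
Lw = 10 * log10(9.4094e+13) = 139.74 dB


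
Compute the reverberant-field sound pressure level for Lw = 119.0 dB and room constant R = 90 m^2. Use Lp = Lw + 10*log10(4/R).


4/R = 4/90 = 0.0444444
Lp = 119.0 + 10*log10(0.0444444) = 105.48 dB


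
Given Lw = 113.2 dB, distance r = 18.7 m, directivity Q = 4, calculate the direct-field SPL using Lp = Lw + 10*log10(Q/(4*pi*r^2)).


4*pi*r^2 = 4*pi*18.7^2 = 4394.33 m^2
Q / (4*pi*r^2) = 4 / 4394.33 = 0.000910264
Lp = 113.2 + 10*log10(0.000910264) = 82.792 dB


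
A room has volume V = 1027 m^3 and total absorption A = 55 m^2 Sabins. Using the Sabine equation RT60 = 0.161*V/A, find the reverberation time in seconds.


RT60 = 0.161 * 1027 / 55 = 3.0063 s


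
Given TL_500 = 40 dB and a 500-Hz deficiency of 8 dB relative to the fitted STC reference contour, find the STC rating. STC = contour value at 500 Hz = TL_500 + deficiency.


By ASTM E413, STC = value of the fitted reference contour at 500 Hz.
Contour value at 500 Hz = TL_500 + deficiency = 40 + 8 = 48
STC = 48


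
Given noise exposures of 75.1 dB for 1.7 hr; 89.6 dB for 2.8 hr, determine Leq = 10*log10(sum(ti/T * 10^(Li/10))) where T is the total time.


T_total = 1.7 + 2.8 = 4.5 hr
(1.7/4.5) * 10^(75.1/10) = 1.22246e+07
(2.8/4.5) * 10^(89.6/10) = 5.67473e+08
Sum = 1.22246e+07 + 5.67473e+08 = 5.79698e+08
Leq = 10*log10(5.79698e+08) = 87.632 dB


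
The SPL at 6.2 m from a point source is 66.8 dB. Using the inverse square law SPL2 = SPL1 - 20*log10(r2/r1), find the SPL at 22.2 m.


r2/r1 = 22.2/6.2 = 3.58065
Correction = 20*log10(3.58065) = 11.0792 dB
SPL2 = 66.8 - 11.0792 = 55.721 dB


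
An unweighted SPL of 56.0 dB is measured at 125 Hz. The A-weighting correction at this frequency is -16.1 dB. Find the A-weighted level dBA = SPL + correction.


A-weighting table: 125 Hz -> -16.1 dB correction
SPL_A = SPL + correction = 56.0 + (-16.1) = 39.9 dBA


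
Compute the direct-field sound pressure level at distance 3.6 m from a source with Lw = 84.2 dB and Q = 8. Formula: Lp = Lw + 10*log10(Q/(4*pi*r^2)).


4*pi*r^2 = 4*pi*3.6^2 = 162.86 m^2
Q / (4*pi*r^2) = 8 / 162.86 = 0.0491219
Lp = 84.2 + 10*log10(0.0491219) = 71.113 dB


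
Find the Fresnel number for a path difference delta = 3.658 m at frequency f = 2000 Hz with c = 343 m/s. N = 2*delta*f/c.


N = 2*delta*f/c = 2*delta/lambda, where lambda = c/f
lambda = 343 / 2000 = 0.1715 m
N = 2 * 3.658 / 0.1715 = 42.659


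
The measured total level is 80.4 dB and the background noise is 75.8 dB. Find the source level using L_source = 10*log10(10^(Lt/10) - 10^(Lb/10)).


10^(80.4/10) = 1.09648e+08
10^(75.8/10) = 3.80189e+07
Difference = 1.09648e+08 - 3.80189e+07 = 7.16291e+07
L_source = 10*log10(7.16291e+07) = 78.551 dB


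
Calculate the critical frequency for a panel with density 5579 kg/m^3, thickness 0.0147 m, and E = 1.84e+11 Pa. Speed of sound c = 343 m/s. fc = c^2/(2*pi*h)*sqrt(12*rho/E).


12*rho/E = 12*5579/1.84e+11 = 3.63848e-07
sqrt(12*rho/E) = sqrt(3.63848e-07) = 0.000603198
c^2/(2*pi*h) = 343^2/(2*pi*0.0147) = 1.27377e+06
fc = 1.27377e+06 * 0.000603198 = 768.34 Hz


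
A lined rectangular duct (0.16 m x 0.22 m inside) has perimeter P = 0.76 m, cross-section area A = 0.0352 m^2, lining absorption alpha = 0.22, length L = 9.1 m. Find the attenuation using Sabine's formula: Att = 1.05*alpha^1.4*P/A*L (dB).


alpha^1.4 = 0.22^1.4 = 0.120058
Attenuation rate = 1.05 * alpha^1.4 * P / A
= 1.05 * 0.120058 * 0.76 / 0.0352 = 2.72177 dB/m
Total Att = 2.72177 * 9.1 = 24.768 dB


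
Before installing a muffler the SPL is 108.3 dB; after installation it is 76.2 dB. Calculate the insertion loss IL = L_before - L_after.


Insertion loss = SPL without muffler - SPL with muffler
IL = 108.3 - 76.2 = 32.1 dB


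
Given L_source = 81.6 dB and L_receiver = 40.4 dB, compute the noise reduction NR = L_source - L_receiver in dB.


NR = L_source - L_receiver (difference between source and receiving room levels)
NR = 81.6 - 40.4 = 41.2 dB


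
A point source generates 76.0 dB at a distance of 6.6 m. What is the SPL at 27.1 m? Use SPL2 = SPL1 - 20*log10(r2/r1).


r2/r1 = 27.1/6.6 = 4.10606
Correction = 20*log10(4.10606) = 12.2685 dB
SPL2 = 76.0 - 12.2685 = 63.731 dB


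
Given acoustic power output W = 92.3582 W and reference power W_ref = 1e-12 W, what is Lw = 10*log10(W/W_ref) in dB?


W / W_ref = 92.3582 / 1e-12 = 9.23582e+13
Lw = 10 * log10(9.23582e+13) = 139.65 dB


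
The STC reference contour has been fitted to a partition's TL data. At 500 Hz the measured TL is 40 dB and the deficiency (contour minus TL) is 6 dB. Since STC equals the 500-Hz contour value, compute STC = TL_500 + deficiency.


By ASTM E413, STC = value of the fitted reference contour at 500 Hz.
Contour value at 500 Hz = TL_500 + deficiency = 40 + 6 = 46
STC = 46


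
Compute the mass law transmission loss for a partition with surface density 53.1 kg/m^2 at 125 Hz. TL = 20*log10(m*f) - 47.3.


m * f = 53.1 * 125 = 6637.5
20*log10(6637.5) = 76.4401 dB
TL = 76.4401 - 47.3 = 29.14 dB


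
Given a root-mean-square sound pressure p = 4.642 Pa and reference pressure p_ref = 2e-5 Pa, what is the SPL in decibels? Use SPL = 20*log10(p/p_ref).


p / p_ref = 4.642 / 2e-5 = 232100
SPL = 20 * log10(232100) = 107.31 dB


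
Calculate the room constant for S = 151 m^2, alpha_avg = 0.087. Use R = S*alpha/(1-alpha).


R = 151 * 0.087 / (1 - 0.087) = 14.389 m^2


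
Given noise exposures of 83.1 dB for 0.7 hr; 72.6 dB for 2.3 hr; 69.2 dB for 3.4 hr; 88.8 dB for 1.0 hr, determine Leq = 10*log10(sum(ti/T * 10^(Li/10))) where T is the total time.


T_total = 0.7 + 2.3 + 3.4 + 1.0 = 7.4 hr
(0.7/7.4) * 10^(83.1/10) = 1.93137e+07
(2.3/7.4) * 10^(72.6/10) = 5.65583e+06
(3.4/7.4) * 10^(69.2/10) = 3.82162e+06
(1.0/7.4) * 10^(88.8/10) = 1.0251e+08
Sum = 1.93137e+07 + 5.65583e+06 + 3.82162e+06 + 1.0251e+08 = 1.31301e+08
Leq = 10*log10(1.31301e+08) = 81.183 dB


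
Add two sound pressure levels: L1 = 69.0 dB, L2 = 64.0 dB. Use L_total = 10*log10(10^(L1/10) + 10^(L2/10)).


10^(69.0/10) = 7.94328e+06
10^(64.0/10) = 2.51189e+06
Sum = 7.94328e+06 + 2.51189e+06 = 1.04552e+07
L_total = 10*log10(1.04552e+07) = 70.193 dB


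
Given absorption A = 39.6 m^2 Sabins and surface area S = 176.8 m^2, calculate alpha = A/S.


Absorption coefficient = absorbed power / incident power
alpha = A / S = 39.6 / 176.8 = 0.22398


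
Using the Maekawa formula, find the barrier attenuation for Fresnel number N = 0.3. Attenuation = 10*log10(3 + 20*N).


3 + 20*N = 3 + 20*0.3 = 9
Att = 10*log10(9) = 9.5424 dB


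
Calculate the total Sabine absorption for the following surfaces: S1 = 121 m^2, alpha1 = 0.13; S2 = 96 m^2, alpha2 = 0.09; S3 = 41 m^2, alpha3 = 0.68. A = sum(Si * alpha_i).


121 * 0.13 = 15.73
96 * 0.09 = 8.64
41 * 0.68 = 27.88
A_total = 15.73 + 8.64 + 27.88 = 52.25 m^2


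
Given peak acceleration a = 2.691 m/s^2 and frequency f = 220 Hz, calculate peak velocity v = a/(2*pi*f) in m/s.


omega = 2*pi*f = 2*pi*220 = 1382.3 rad/s
v = a / omega = 2.691 / 1382.3 = 0.0019468 m/s


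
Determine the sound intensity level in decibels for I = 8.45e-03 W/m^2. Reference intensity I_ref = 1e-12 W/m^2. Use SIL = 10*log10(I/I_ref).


I / I_ref = 8.45e-03 / 1e-12 = 8.45e+09
SIL = 10 * log10(8.45e+09) = 99.269 dB


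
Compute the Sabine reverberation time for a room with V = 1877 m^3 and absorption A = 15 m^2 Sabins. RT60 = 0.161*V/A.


RT60 = 0.161 * 1877 / 15 = 20.146 s


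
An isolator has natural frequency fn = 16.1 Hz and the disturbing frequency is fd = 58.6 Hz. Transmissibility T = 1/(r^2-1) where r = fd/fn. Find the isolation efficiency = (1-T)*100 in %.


r = 58.6 / 16.1 = 3.63975
r^2 - 1 = 3.63975^2 - 1 = 12.2478
T = 1/12.2478 = 0.0816473
Efficiency = (1 - 0.0816473)*100 = 91.835 %


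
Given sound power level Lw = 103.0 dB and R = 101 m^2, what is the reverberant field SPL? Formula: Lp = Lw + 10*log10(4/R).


4/R = 4/101 = 0.039604
Lp = 103.0 + 10*log10(0.039604) = 88.977 dB


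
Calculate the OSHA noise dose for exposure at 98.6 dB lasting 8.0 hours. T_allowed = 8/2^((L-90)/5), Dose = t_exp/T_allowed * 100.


T_allowed = 8 / 2^((98.6 - 90)/5) = 2.42839 hr
Dose = 8.0 / 2.42839 * 100 = 329.44 %


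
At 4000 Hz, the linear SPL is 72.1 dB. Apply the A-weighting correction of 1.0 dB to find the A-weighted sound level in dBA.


A-weighting table: 4000 Hz -> 1.0 dB correction
SPL_A = SPL + correction = 72.1 + (1.0) = 73.1 dBA


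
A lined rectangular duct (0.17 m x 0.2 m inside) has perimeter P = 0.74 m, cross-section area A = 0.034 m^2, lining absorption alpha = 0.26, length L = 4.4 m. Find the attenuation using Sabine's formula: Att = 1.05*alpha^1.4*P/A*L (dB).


alpha^1.4 = 0.26^1.4 = 0.151692
Attenuation rate = 1.05 * alpha^1.4 * P / A
= 1.05 * 0.151692 * 0.74 / 0.034 = 3.46661 dB/m
Total Att = 3.46661 * 4.4 = 15.253 dB


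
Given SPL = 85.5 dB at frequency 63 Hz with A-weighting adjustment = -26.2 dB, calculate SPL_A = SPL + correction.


A-weighting table: 63 Hz -> -26.2 dB correction
SPL_A = SPL + correction = 85.5 + (-26.2) = 59.3 dBA


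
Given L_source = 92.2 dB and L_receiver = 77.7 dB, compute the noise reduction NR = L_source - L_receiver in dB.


NR = L_source - L_receiver (difference between source and receiving room levels)
NR = 92.2 - 77.7 = 14.5 dB


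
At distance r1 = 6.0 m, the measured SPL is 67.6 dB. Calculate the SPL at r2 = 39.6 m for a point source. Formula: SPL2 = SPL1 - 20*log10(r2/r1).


r2/r1 = 39.6/6.0 = 6.6
Correction = 20*log10(6.6) = 16.3909 dB
SPL2 = 67.6 - 16.3909 = 51.209 dB


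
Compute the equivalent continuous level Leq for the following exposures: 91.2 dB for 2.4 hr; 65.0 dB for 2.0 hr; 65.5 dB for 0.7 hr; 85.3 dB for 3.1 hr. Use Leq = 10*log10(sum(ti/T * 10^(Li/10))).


T_total = 2.4 + 2.0 + 0.7 + 3.1 = 8.2 hr
(2.4/8.2) * 10^(91.2/10) = 3.85831e+08
(2.0/8.2) * 10^(65.0/10) = 771287
(0.7/8.2) * 10^(65.5/10) = 302889
(3.1/8.2) * 10^(85.3/10) = 1.281e+08
Sum = 3.85831e+08 + 771287 + 302889 + 1.281e+08 = 5.15005e+08
Leq = 10*log10(5.15005e+08) = 87.118 dB


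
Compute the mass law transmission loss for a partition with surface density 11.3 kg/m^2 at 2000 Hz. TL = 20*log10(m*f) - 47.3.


m * f = 11.3 * 2000 = 22600
20*log10(22600) = 87.0822 dB
TL = 87.0822 - 47.3 = 39.782 dB


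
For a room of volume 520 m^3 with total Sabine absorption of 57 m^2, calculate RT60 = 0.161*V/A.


RT60 = 0.161 * 520 / 57 = 1.4688 s


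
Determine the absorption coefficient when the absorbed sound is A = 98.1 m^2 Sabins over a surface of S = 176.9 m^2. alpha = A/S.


Absorption coefficient = absorbed power / incident power
alpha = A / S = 98.1 / 176.9 = 0.55455


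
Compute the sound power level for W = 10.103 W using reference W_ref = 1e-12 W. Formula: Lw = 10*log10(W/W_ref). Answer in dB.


W / W_ref = 10.103 / 1e-12 = 1.0103e+13
Lw = 10 * log10(1.0103e+13) = 130.04 dB


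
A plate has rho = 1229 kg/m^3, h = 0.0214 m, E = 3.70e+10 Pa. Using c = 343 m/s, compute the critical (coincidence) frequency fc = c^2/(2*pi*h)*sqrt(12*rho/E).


12*rho/E = 12*1229/3.70e+10 = 3.98595e-07
sqrt(12*rho/E) = sqrt(3.98595e-07) = 0.000631344
c^2/(2*pi*h) = 343^2/(2*pi*0.0214) = 874973
fc = 874973 * 0.000631344 = 552.41 Hz


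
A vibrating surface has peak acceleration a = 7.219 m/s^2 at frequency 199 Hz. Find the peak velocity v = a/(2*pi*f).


omega = 2*pi*f = 2*pi*199 = 1250.35 rad/s
v = a / omega = 7.219 / 1250.35 = 0.0057736 m/s


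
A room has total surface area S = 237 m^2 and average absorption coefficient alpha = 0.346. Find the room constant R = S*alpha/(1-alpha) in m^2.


R = 237 * 0.346 / (1 - 0.346) = 125.39 m^2


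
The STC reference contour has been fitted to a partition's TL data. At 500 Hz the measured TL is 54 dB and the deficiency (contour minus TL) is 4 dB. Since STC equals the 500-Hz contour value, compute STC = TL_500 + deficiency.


By ASTM E413, STC = value of the fitted reference contour at 500 Hz.
Contour value at 500 Hz = TL_500 + deficiency = 54 + 4 = 58
STC = 58


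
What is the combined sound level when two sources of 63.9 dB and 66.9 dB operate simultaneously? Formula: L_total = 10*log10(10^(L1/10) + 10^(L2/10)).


10^(63.9/10) = 2.45471e+06
10^(66.9/10) = 4.89779e+06
Sum = 2.45471e+06 + 4.89779e+06 = 7.3525e+06
L_total = 10*log10(7.3525e+06) = 68.664 dB


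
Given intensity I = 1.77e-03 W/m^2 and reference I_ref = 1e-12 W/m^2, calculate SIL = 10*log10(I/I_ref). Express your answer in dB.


I / I_ref = 1.77e-03 / 1e-12 = 1.77e+09
SIL = 10 * log10(1.77e+09) = 92.48 dB


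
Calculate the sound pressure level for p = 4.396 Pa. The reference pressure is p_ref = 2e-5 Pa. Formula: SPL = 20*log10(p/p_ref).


p / p_ref = 4.396 / 2e-5 = 219800
SPL = 20 * log10(219800) = 106.84 dB


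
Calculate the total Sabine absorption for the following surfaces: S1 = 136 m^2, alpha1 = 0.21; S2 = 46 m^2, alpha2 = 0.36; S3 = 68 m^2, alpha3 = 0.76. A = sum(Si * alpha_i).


136 * 0.21 = 28.56
46 * 0.36 = 16.56
68 * 0.76 = 51.68
A_total = 28.56 + 16.56 + 51.68 = 96.8 m^2


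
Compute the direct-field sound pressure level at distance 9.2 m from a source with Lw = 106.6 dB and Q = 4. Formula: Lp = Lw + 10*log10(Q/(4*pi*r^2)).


4*pi*r^2 = 4*pi*9.2^2 = 1063.62 m^2
Q / (4*pi*r^2) = 4 / 1063.62 = 0.00376074
Lp = 106.6 + 10*log10(0.00376074) = 82.353 dB


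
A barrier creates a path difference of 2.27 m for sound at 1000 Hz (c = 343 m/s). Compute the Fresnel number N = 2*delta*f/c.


N = 2*delta*f/c = 2*delta/lambda, where lambda = c/f
lambda = 343 / 1000 = 0.343 m
N = 2 * 2.27 / 0.343 = 13.236


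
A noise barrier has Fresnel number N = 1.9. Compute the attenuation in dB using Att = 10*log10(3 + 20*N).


3 + 20*N = 3 + 20*1.9 = 41
Att = 10*log10(41) = 16.128 dB


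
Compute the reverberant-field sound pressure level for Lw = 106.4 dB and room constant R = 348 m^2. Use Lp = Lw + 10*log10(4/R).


4/R = 4/348 = 0.0114943
Lp = 106.4 + 10*log10(0.0114943) = 87.005 dB


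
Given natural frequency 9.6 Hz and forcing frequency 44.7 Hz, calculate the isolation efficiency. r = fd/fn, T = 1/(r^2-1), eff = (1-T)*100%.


r = 44.7 / 9.6 = 4.65625
r^2 - 1 = 4.65625^2 - 1 = 20.6807
T = 1/20.6807 = 0.0483543
Efficiency = (1 - 0.0483543)*100 = 95.165 %


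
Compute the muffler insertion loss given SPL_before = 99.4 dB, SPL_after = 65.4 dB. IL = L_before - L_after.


Insertion loss = SPL without muffler - SPL with muffler
IL = 99.4 - 65.4 = 34 dB


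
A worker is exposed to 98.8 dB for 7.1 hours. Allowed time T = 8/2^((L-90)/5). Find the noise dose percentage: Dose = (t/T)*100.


T_allowed = 8 / 2^((98.8 - 90)/5) = 2.36199 hr
Dose = 7.1 / 2.36199 * 100 = 300.59 %


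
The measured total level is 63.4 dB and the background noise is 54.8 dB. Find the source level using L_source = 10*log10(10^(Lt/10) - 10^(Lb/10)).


10^(63.4/10) = 2.18776e+06
10^(54.8/10) = 301995
Difference = 2.18776e+06 - 301995 = 1.88576e+06
L_source = 10*log10(1.88576e+06) = 62.755 dB


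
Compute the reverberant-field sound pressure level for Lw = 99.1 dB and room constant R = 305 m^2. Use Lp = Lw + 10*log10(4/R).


4/R = 4/305 = 0.0131148
Lp = 99.1 + 10*log10(0.0131148) = 80.278 dB


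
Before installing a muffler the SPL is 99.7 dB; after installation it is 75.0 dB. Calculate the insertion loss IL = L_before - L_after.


Insertion loss = SPL without muffler - SPL with muffler
IL = 99.7 - 75.0 = 24.7 dB


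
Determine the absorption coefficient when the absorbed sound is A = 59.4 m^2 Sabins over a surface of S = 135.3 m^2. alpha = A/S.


Absorption coefficient = absorbed power / incident power
alpha = A / S = 59.4 / 135.3 = 0.43902


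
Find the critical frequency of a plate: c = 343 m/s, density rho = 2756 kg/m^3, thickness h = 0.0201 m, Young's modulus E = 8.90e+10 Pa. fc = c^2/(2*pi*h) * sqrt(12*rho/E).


12*rho/E = 12*2756/8.90e+10 = 3.71596e-07
sqrt(12*rho/E) = sqrt(3.71596e-07) = 0.000609587
c^2/(2*pi*h) = 343^2/(2*pi*0.0201) = 931563
fc = 931563 * 0.000609587 = 567.87 Hz


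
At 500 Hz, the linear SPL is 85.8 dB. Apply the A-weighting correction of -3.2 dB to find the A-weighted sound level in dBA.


A-weighting table: 500 Hz -> -3.2 dB correction
SPL_A = SPL + correction = 85.8 + (-3.2) = 82.6 dBA


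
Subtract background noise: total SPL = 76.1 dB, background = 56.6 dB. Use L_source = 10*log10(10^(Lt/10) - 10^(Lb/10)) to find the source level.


10^(76.1/10) = 4.0738e+07
10^(56.6/10) = 457088
Difference = 4.0738e+07 - 457088 = 4.02809e+07
L_source = 10*log10(4.02809e+07) = 76.051 dB


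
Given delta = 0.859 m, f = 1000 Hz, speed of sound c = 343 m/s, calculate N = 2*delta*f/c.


N = 2*delta*f/c = 2*delta/lambda, where lambda = c/f
lambda = 343 / 1000 = 0.343 m
N = 2 * 0.859 / 0.343 = 5.0087


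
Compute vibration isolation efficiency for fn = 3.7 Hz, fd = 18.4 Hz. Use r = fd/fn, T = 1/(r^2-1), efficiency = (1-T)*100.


r = 18.4 / 3.7 = 4.97297
r^2 - 1 = 4.97297^2 - 1 = 23.7304
T = 1/23.7304 = 0.04214
Efficiency = (1 - 0.04214)*100 = 95.786 %


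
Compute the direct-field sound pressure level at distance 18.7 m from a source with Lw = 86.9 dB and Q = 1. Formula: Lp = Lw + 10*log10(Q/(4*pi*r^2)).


4*pi*r^2 = 4*pi*18.7^2 = 4394.33 m^2
Q / (4*pi*r^2) = 1 / 4394.33 = 0.000227566
Lp = 86.9 + 10*log10(0.000227566) = 50.471 dB


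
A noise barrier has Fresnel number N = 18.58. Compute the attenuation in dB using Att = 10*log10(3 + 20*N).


3 + 20*N = 3 + 20*18.58 = 374.6
Att = 10*log10(374.6) = 25.736 dB


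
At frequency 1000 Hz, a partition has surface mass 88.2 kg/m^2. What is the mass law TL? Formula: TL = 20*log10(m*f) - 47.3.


m * f = 88.2 * 1000 = 88200
20*log10(88200) = 98.9094 dB
TL = 98.9094 - 47.3 = 51.609 dB


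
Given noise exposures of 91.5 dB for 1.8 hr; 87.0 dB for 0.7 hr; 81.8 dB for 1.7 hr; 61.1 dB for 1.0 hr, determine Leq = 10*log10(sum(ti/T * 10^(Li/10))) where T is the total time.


T_total = 1.8 + 0.7 + 1.7 + 1.0 = 5.2 hr
(1.8/5.2) * 10^(91.5/10) = 4.88955e+08
(0.7/5.2) * 10^(87.0/10) = 6.74675e+07
(1.7/5.2) * 10^(81.8/10) = 4.94818e+07
(1.0/5.2) * 10^(61.1/10) = 247740
Sum = 4.88955e+08 + 6.74675e+07 + 4.94818e+07 + 247740 = 6.06152e+08
Leq = 10*log10(6.06152e+08) = 87.826 dB


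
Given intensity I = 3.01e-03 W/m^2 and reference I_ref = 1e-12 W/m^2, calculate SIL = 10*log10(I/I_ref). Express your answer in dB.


I / I_ref = 3.01e-03 / 1e-12 = 3.01e+09
SIL = 10 * log10(3.01e+09) = 94.786 dB


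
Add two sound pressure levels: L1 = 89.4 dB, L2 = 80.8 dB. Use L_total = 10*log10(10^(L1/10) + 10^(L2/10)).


10^(89.4/10) = 8.70964e+08
10^(80.8/10) = 1.20226e+08
Sum = 8.70964e+08 + 1.20226e+08 = 9.9119e+08
L_total = 10*log10(9.9119e+08) = 89.962 dB


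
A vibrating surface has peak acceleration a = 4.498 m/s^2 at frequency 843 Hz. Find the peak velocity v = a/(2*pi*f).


omega = 2*pi*f = 2*pi*843 = 5296.73 rad/s
v = a / omega = 4.498 / 5296.73 = 0.0008492 m/s


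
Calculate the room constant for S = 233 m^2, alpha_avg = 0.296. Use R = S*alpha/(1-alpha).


R = 233 * 0.296 / (1 - 0.296) = 97.966 m^2


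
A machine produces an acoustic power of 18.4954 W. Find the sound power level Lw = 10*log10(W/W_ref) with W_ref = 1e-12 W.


W / W_ref = 18.4954 / 1e-12 = 1.84954e+13
Lw = 10 * log10(1.84954e+13) = 132.67 dB


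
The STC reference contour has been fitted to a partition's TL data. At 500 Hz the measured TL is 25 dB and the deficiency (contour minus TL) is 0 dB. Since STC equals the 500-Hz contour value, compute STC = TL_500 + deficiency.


By ASTM E413, STC = value of the fitted reference contour at 500 Hz.
Contour value at 500 Hz = TL_500 + deficiency = 25 + 0 = 25
STC = 25


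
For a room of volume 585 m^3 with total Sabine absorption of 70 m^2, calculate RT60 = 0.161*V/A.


RT60 = 0.161 * 585 / 70 = 1.3455 s


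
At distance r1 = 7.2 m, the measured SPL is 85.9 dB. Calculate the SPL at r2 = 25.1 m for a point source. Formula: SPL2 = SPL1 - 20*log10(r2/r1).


r2/r1 = 25.1/7.2 = 3.48611
Correction = 20*log10(3.48611) = 10.8468 dB
SPL2 = 85.9 - 10.8468 = 75.053 dB


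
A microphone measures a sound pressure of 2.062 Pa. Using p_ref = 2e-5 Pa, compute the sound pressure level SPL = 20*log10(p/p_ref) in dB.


p / p_ref = 2.062 / 2e-5 = 103100
SPL = 20 * log10(103100) = 100.27 dB


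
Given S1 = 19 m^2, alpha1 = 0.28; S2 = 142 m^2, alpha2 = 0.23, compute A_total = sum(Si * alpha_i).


19 * 0.28 = 5.32
142 * 0.23 = 32.66
A_total = 5.32 + 32.66 = 37.98 m^2


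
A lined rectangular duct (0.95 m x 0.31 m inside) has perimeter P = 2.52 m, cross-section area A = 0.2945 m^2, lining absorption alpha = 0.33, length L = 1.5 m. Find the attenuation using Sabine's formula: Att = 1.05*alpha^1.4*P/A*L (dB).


alpha^1.4 = 0.33^1.4 = 0.211797
Attenuation rate = 1.05 * alpha^1.4 * P / A
= 1.05 * 0.211797 * 2.52 / 0.2945 = 1.90294 dB/m
Total Att = 1.90294 * 1.5 = 2.8544 dB


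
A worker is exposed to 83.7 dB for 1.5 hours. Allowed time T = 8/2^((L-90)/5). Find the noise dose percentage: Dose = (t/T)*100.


T_allowed = 8 / 2^((83.7 - 90)/5) = 19.1597 hr
Dose = 1.5 / 19.1597 * 100 = 7.8289 %


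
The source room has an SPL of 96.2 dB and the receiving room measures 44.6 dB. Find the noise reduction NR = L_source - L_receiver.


NR = L_source - L_receiver (difference between source and receiving room levels)
NR = 96.2 - 44.6 = 51.6 dB


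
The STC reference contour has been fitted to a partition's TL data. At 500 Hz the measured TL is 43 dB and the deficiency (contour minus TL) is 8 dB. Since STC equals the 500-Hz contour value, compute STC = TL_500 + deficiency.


By ASTM E413, STC = value of the fitted reference contour at 500 Hz.
Contour value at 500 Hz = TL_500 + deficiency = 43 + 8 = 51
STC = 51


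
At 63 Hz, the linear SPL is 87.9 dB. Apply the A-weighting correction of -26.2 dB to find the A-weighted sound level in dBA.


A-weighting table: 63 Hz -> -26.2 dB correction
SPL_A = SPL + correction = 87.9 + (-26.2) = 61.7 dBA


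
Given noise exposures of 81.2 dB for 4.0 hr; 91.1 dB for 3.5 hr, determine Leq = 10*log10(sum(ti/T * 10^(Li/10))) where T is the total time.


T_total = 4.0 + 3.5 = 7.5 hr
(4.0/7.5) * 10^(81.2/10) = 7.0307e+07
(3.5/7.5) * 10^(91.1/10) = 6.01183e+08
Sum = 7.0307e+07 + 6.01183e+08 = 6.7149e+08
Leq = 10*log10(6.7149e+08) = 88.27 dB


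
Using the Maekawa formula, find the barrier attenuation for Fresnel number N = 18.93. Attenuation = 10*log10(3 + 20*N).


3 + 20*N = 3 + 20*18.93 = 381.6
Att = 10*log10(381.6) = 25.816 dB


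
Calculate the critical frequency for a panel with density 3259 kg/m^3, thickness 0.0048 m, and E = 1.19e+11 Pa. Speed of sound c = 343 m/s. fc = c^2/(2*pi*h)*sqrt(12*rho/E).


12*rho/E = 12*3259/1.19e+11 = 3.28639e-07
sqrt(12*rho/E) = sqrt(3.28639e-07) = 0.00057327
c^2/(2*pi*h) = 343^2/(2*pi*0.0048) = 3.90092e+06
fc = 3.90092e+06 * 0.00057327 = 2236.3 Hz
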